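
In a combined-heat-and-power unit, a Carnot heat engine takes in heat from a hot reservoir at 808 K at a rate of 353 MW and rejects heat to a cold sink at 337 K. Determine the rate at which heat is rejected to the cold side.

Since the cycle is reversible, η = 1 − T_C/T_H = 1 − 337.00/808.00 = 0.5829.
For a reversible cycle Q_C/Q_H = T_C/T_H, so Q_C = 353 × 337.00/808.00 = 147 MW.

Q̇_C ≈ 147 MW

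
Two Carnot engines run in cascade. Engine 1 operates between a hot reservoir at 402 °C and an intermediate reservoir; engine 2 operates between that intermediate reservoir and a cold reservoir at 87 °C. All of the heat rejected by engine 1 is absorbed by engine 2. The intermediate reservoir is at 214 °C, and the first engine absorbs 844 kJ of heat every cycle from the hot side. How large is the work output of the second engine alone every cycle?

T_H = 402 °C → 402 + 273.15 = 675.15 K.
T_C = 87 °C → 87 + 273.15 = 360.15 K.
T_m = 214 °C → 214 + 273.15 = 487.15 K.
Heat entering the second stage: Q_m = Q_H·(T_m/T_H) = 844 × 487.15/675.15 = 609 kJ.
Second-stage efficiency η₂ = 1 − T_C/T_m = 1 − 360.15/487.15 = 0.2607, so W₂ = η₂·Q_m = 159 kJ.

W₂ ≈ 159 kJ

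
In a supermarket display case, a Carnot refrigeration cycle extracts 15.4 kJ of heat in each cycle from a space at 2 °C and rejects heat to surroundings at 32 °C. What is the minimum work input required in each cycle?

W_in ≈ 1.68 kJ

T_H = 32 °C → 32 + 273.15 = 305.15 K.
T_C = 2 °C → 2 + 273.15 = 275.15 K.
The reversible coefficient of performance is COP_R = T_C/(T_H − T_C) = 275.15/30.00 = 9.1717.
W = Q_C/COP_R = 15.4/9.1717 = 1.68 kJ.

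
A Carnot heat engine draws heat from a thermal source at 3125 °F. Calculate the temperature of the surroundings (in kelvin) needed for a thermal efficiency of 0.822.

T_C ≈ 354 K

T_H = 3125 °F → (3125 − 32) × 5/9 = 1718.33 °C = 1991.48 K.
From η = 1 − T_C/T_H, T_C = T_H·(1 − η) = 1991.48 × (1 − 0.822) = 354 K.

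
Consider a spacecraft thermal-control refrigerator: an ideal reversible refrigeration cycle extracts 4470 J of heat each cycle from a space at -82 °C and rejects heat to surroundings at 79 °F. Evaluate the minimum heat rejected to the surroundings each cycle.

T_H = 79 °F → (79 − 32) × 5/9 = 26.11 °C = 299.26 K.
T_C = -82 °C → -82 + 273.15 = 191.15 K.
For a reversible cycle Q_H/Q_C = T_H/T_C, so Q_H = Q_C·T_H/T_C = 4470 × 299.26/191.15 = 7000 J.

Q_H ≈ 7000 J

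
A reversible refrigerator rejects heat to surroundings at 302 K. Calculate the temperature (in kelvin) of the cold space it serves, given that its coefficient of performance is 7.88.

COP_R = T_C/(T_H − T_C) ⇒ T_C = T_H·COP_R/(1 + COP_R) = 302.00 × 7.88/(1 + 7.88) = 268 K.

T_C ≈ 268 K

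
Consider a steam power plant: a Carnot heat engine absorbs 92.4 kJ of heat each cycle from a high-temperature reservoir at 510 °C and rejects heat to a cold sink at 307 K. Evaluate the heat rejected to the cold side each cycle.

Q_C ≈ 36.22 kJ

T_H = 510 °C → 510 + 273.15 = 783.15 K.
Carnot efficiency: η = 1 − T_C/T_H = 1 − 307.00/783.15 = 0.6080.
For a reversible cycle Q_C/Q_H = T_C/T_H, so Q_C = 92.4 × 307.00/783.15 = 36.22 kJ.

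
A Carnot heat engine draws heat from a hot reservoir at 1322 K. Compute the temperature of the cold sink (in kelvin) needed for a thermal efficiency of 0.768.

T_C ≈ 306.7 K

From η = 1 − T_C/T_H, T_C = T_H·(1 − η) = 1322.00 × (1 − 0.768) = 306.7 K.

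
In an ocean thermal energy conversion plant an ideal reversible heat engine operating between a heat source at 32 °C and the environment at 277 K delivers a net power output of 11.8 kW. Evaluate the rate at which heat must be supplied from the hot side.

Q̇_H ≈ 128 kW

T_H = 32 °C → 32 + 273.15 = 305.15 K.
For a reversible engine, η = 1 − T_C/T_H = 1 − 277.00/305.15 = 0.0922.
Q_H = W/η = 11.8/0.0922 = 128 kW.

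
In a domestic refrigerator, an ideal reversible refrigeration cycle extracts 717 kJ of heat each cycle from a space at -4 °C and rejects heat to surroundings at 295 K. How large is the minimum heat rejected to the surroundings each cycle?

Q_H ≈ 786 kJ

T_C = -4 °C → -4 + 273.15 = 269.15 K.
For a reversible cycle Q_H/Q_C = T_H/T_C, so Q_H = Q_C·T_H/T_C = 717 × 295.00/269.15 = 786 kJ.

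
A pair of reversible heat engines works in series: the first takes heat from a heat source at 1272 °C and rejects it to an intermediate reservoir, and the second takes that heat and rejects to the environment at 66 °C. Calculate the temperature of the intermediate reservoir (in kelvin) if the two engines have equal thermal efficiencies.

T_H = 1272 °C → 1272 + 273.15 = 1545.15 K.
T_C = 66 °C → 66 + 273.15 = 339.15 K.
Equal efficiencies require 1 − T_m/T_H = 1 − T_C/T_m, i.e. T_m/T_H = T_C/T_m, so T_m = √(T_H·T_C) = √(1545.15 × 339.15) = 724 K.

T_m ≈ 724 K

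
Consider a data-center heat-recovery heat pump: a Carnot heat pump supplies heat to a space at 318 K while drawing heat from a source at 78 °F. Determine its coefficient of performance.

T_C = 78 °F → (78 − 32) × 5/9 = 25.56 °C = 298.71 K.
The Carnot heat-pump COP is COP_HP = T_H/(T_H − T_C) = 318.00/(318.00 − 298.71) = 16.48.

COP_HP ≈ 16.48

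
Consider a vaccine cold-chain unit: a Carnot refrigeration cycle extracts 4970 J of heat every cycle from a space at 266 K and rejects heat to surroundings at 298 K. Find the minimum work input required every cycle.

For a reversible refrigerator, COP_R = T_C/(T_H − T_C) = 266.00/32.00 = 8.3125.
W = Q_C/COP_R = 4970/8.3125 = 597.9 J.

W_in ≈ 597.9 J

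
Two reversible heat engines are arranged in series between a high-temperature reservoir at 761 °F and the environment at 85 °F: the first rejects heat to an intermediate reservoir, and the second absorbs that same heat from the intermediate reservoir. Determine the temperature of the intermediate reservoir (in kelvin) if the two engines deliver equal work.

T_m ≈ 490.4 K

T_H = 761 °F → (761 − 32) × 5/9 = 405.00 °C = 678.15 K.
T_C = 85 °F → (85 − 32) × 5/9 = 29.44 °C = 302.59 K.
For reversible stages Q_m = Q_H·(T_m/T_H). Setting W₁ = Q_H(1 − T_m/T_H) equal to W₂ = Q_m(1 − T_C/T_m) = Q_H·(T_m − T_C)/T_H gives T_H − T_m = T_m − T_C, so T_m = (T_H + T_C)/2 = (678.15 + 302.59)/2 = 490.4 K.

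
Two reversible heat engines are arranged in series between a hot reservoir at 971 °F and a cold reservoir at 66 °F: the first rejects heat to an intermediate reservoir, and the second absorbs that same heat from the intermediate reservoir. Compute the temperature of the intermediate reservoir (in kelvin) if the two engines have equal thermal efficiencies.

T_m ≈ 482 K

T_H = 971 °F → (971 − 32) × 5/9 = 521.67 °C = 794.82 K.
T_C = 66 °F → (66 − 32) × 5/9 = 18.89 °C = 292.04 K.
Equal efficiencies require 1 − T_m/T_H = 1 − T_C/T_m, i.e. T_m/T_H = T_C/T_m, so T_m = √(T_H·T_C) = √(794.82 × 292.04) = 482 K.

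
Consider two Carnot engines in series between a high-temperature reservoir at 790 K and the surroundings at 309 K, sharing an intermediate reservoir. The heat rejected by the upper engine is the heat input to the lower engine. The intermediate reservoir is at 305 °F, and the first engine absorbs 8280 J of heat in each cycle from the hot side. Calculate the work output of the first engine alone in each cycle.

T_m = 305 °F → (305 − 32) × 5/9 = 151.67 °C = 424.82 K.
First-stage efficiency η₁ = 1 − T_m/T_H = 1 − 424.82/790.00 = 0.4623.
W₁ = η₁·Q_H = 0.4623 × 8280 = 3830 J.

W₁ ≈ 3830 J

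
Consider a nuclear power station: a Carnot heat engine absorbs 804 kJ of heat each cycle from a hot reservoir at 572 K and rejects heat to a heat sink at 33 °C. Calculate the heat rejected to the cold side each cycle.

Q_C ≈ 430 kJ

T_C = 33 °C → 33 + 273.15 = 306.15 K.
For a reversible engine, η = 1 − T_C/T_H = 1 − 306.15/572.00 = 0.4648.
For a reversible cycle Q_C/Q_H = T_C/T_H, so Q_C = 804 × 306.15/572.00 = 430 kJ.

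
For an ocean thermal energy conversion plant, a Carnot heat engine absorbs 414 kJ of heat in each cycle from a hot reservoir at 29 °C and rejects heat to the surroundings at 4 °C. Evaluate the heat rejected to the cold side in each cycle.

Q_C ≈ 379.7 kJ

T_H = 29 °C → 29 + 273.15 = 302.15 K.
T_C = 4 °C → 4 + 273.15 = 277.15 K.
Carnot efficiency: η = 1 − T_C/T_H = 1 − 277.15/302.15 = 0.0827.
For a reversible cycle Q_C/Q_H = T_C/T_H, so Q_C = 414 × 277.15/302.15 = 379.7 kJ.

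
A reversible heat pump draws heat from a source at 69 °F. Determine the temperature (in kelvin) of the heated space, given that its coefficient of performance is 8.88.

T_H ≈ 331.0 K

T_C = 69 °F → (69 − 32) × 5/9 = 20.56 °C = 293.71 K.
COP_HP = T_H/(T_H − T_C) ⇒ T_H = T_C·COP_HP/(COP_HP − 1) = 293.71 × 8.88/(8.88 − 1) = 331.0 K.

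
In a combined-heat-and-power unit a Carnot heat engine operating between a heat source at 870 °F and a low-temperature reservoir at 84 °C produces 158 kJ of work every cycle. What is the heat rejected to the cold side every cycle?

T_H = 870 °F → (870 − 32) × 5/9 = 465.56 °C = 738.71 K.
T_C = 84 °C → 84 + 273.15 = 357.15 K.
Carnot efficiency: η = 1 − T_C/T_H = 1 − 357.15/738.71 = 0.5165.
Since Q_C/Q_H = T_C/T_H and Q_H = W/η, Q_C = W·T_C/(T_H − T_C) = 158 × 357.15/381.56 = 148 kJ.

Q_C ≈ 148 kJ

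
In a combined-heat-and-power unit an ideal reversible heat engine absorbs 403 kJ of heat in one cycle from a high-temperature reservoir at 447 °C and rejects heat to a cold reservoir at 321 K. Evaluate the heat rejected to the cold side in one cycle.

T_H = 447 °C → 447 + 273.15 = 720.15 K.
Since the cycle is reversible, η = 1 − T_C/T_H = 1 − 321.00/720.15 = 0.5543.
For a reversible cycle Q_C/Q_H = T_C/T_H, so Q_C = 403 × 321.00/720.15 = 180 kJ.

Q_C ≈ 180 kJ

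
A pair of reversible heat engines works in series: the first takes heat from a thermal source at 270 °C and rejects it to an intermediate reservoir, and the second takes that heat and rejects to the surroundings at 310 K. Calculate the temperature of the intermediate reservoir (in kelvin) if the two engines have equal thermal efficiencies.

T_m ≈ 410 K

T_H = 270 °C → 270 + 273.15 = 543.15 K.
Equal efficiencies require 1 − T_m/T_H = 1 − T_C/T_m, i.e. T_m/T_H = T_C/T_m, so T_m = √(T_H·T_C) = √(543.15 × 310.00) = 410 K.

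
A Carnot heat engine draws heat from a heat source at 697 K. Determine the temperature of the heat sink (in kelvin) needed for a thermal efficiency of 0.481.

T_C ≈ 362 K

From η = 1 − T_C/T_H, T_C = T_H·(1 − η) = 697.00 × (1 − 0.481) = 362 K.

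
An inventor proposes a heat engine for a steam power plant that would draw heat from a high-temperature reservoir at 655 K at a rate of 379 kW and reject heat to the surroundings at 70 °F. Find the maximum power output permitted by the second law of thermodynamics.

Ẇ_max ≈ 209 kW

T_C = 70 °F → (70 − 32) × 5/9 = 21.11 °C = 294.26 K.
By the Carnot theorem, η_max = 1 − T_C/T_H = 1 − 294.26/655.00 = 0.5507.
W_max = η_max · Q_H = 0.5507 × 379 = 209 kW.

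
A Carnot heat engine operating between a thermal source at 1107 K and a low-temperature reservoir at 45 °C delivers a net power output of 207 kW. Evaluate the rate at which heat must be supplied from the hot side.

T_C = 45 °C → 45 + 273.15 = 318.15 K.
Since the cycle is reversible, η = 1 − T_C/T_H = 1 − 318.15/1107.00 = 0.7126.
Q_H = W/η = 207/0.7126 = 290 kW.

Q̇_H ≈ 290 kW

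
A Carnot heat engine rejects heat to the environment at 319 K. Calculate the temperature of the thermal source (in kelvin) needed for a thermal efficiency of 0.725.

From η = 1 − T_C/T_H, solving for T_H gives T_H = T_C/(1 − η) = 319.00/(1 − 0.725) = 1160 K.

T_H ≈ 1160 K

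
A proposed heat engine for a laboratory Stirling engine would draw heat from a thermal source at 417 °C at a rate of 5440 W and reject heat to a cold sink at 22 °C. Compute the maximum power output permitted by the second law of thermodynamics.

Ẇ_max ≈ 3110 W

T_H = 417 °C → 417 + 273.15 = 690.15 K.
T_C = 22 °C → 22 + 273.15 = 295.15 K.
The second-law ceiling is the Carnot efficiency, η_max = 1 − T_C/T_H = 1 − 295.15/690.15 = 0.5723.
W_max = η_max · Q_H = 0.5723 × 5440 = 3110 W.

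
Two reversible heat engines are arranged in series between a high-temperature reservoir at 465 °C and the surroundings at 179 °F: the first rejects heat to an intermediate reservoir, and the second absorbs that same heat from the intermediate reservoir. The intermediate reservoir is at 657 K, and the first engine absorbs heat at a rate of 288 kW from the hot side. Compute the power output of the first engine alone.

Ẇ₁ ≈ 31.7 kW

T_H = 465 °C → 465 + 273.15 = 738.15 K.
T_C = 179 °F → (179 − 32) × 5/9 = 81.67 °C = 354.82 K.
First-stage efficiency η₁ = 1 − T_m/T_H = 1 − 657.00/738.15 = 0.1099.
W₁ = η₁·Q_H = 0.1099 × 288 = 31.7 kW.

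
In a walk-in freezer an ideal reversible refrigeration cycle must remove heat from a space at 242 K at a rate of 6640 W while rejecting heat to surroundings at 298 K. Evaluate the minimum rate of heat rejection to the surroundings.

For a reversible cycle Q_H/Q_C = T_H/T_C, so Q_H = Q_C·T_H/T_C = 6640 × 298.00/242.00 = 8180 W.

Q̇_H ≈ 8180 W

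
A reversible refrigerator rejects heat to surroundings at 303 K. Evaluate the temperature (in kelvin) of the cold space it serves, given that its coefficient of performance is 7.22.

COP_R = T_C/(T_H − T_C) ⇒ T_C = T_H·COP_R/(1 + COP_R) = 303.00 × 7.22/(1 + 7.22) = 266 K.

T_C ≈ 266 K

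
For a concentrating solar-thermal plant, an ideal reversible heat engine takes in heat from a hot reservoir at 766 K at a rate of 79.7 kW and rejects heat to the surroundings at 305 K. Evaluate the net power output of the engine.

For a reversible engine, η = 1 − T_C/T_H = 1 − 305.00/766.00 = 0.6018.
W = η·Q_H = 0.6018 × 79.7 = 47.97 kW.

Ẇ ≈ 47.97 kW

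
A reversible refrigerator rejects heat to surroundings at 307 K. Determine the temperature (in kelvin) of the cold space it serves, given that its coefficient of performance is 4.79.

T_C ≈ 254.0 K

COP_R = T_C/(T_H − T_C) ⇒ T_C = T_H·COP_R/(1 + COP_R) = 307.00 × 4.79/(1 + 4.79) = 254.0 K.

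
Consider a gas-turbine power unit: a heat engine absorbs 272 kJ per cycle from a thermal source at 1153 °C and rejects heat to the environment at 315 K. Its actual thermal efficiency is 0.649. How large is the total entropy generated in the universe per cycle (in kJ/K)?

ΔS_univ ≈ 0.112 kJ/K

T_H = 1153 °C → 1153 + 273.15 = 1426.15 K.
W = η·Q_H = 0.649 × 272 = 176.5 kJ, so Q_C = Q_H − W = 95.47 kJ.
The hot reservoir loses entropy Q_H/T_H = 272/1426.15 = 0.1907 kJ/K; the cold reservoir gains Q_C/T_C = 95.47/315.00 = 0.3031 kJ/K.
ΔS_univ = −Q_H/T_H + Q_C/T_C = 0.112 kJ/K (> 0, since η = 0.649 < η_Carnot = 0.779).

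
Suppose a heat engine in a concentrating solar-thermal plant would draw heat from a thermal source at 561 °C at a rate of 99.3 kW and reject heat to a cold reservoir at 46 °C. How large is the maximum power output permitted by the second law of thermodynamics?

T_H = 561 °C → 561 + 273.15 = 834.15 K.
T_C = 46 °C → 46 + 273.15 = 319.15 K.
The second-law ceiling is the Carnot efficiency, η_max = 1 − T_C/T_H = 1 − 319.15/834.15 = 0.6174.
W_max = η_max · Q_H = 0.6174 × 99.3 = 61.3 kW.

Ẇ_max ≈ 61.3 kW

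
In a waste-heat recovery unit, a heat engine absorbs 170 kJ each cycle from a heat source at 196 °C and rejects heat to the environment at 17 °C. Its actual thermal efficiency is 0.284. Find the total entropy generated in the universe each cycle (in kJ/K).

T_H = 196 °C → 196 + 273.15 = 469.15 K.
T_C = 17 °C → 17 + 273.15 = 290.15 K.
W = η·Q_H = 0.284 × 170 = 48.28 kJ, so Q_C = Q_H − W = 121.7 kJ.
Reservoir entropy changes: ΔS_H = −Q_H/T_H = −170/469.15 = -0.3624 kJ/K and ΔS_C = +Q_C/T_C = 121.7/290.15 = 0.4195 kJ/K.
ΔS_univ = −Q_H/T_H + Q_C/T_C = 0.05715 kJ/K (> 0, since η = 0.284 < η_Carnot = 0.382).

ΔS_univ ≈ 0.05715 kJ/K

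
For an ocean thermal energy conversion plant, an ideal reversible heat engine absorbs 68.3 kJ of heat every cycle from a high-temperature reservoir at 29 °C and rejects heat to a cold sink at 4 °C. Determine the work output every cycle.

T_H = 29 °C → 29 + 273.15 = 302.15 K.
T_C = 4 °C → 4 + 273.15 = 277.15 K.
The Carnot efficiency is η = 1 − T_C/T_H = 1 − 277.15/302.15 = 0.0827.
W = η·Q_H = 0.0827 × 68.3 = 5.65 kJ.

W ≈ 5.65 kJ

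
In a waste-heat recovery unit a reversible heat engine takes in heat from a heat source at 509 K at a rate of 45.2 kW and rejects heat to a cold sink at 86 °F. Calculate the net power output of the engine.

T_C = 86 °F → (86 − 32) × 5/9 = 30.00 °C = 303.15 K.
η_rev = 1 − T_C/T_H = 1 − 303.15/509.00 = 0.4044.
W = η·Q_H = 0.4044 × 45.2 = 18.3 kW.

Ẇ ≈ 18.3 kW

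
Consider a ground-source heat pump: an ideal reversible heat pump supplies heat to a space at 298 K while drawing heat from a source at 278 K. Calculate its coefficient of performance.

COP_HP ≈ 14.9

The Carnot heat-pump COP is COP_HP = T_H/(T_H − T_C) = 298.00/(298.00 − 278.00) = 14.9.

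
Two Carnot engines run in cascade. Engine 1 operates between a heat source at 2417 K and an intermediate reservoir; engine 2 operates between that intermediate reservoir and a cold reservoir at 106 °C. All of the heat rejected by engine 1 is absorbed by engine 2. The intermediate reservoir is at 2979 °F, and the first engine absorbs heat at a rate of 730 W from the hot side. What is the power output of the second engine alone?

Ẇ₂ ≈ 462.5 W

T_C = 106 °C → 106 + 273.15 = 379.15 K.
T_m = 2979 °F → (2979 − 32) × 5/9 = 1637.22 °C = 1910.37 K.
Heat entering the second stage: Q_m = Q_H·(T_m/T_H) = 730 × 1910.37/2417.00 = 577.0 W.
Second-stage efficiency η₂ = 1 − T_C/T_m = 1 − 379.15/1910.37 = 0.8015, so W₂ = η₂·Q_m = 462.5 W.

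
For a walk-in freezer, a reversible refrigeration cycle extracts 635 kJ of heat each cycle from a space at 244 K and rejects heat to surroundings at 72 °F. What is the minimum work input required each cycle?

W_in ≈ 134 kJ

T_H = 72 °F → (72 − 32) × 5/9 = 22.22 °C = 295.37 K.
For a reversible refrigerator, COP_R = T_C/(T_H − T_C) = 244.00/51.37 = 4.7496.
W = Q_C/COP_R = 635/4.7496 = 134 kJ.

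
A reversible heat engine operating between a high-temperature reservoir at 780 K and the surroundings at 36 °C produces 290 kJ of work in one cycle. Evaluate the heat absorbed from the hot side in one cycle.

Q_H ≈ 480.4 kJ

T_C = 36 °C → 36 + 273.15 = 309.15 K.
Carnot efficiency: η = 1 − T_C/T_H = 1 − 309.15/780.00 = 0.6037.
Q_H = W/η = 290/0.6037 = 480.4 kJ.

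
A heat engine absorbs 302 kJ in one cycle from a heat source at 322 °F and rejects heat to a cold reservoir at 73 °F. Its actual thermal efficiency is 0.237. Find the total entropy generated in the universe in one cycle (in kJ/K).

ΔS_univ ≈ 0.08322 kJ/K

T_H = 322 °F → (322 − 32) × 5/9 = 161.11 °C = 434.26 K.
T_C = 73 °F → (73 − 32) × 5/9 = 22.78 °C = 295.93 K.
W = η·Q_H = 0.237 × 302 = 71.57 kJ, so Q_C = Q_H − W = 230.4 kJ.
Entropy balance on the reservoirs: −Q_H/T_H = -0.6954 kJ/K, +Q_C/T_C = 0.7787 kJ/K.
ΔS_univ = −Q_H/T_H + Q_C/T_C = 0.08322 kJ/K (> 0, since η = 0.237 < η_Carnot = 0.319).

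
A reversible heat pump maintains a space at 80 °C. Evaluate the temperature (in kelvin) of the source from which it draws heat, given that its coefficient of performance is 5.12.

T_H = 80 °C → 80 + 273.15 = 353.15 K.
COP_HP = T_H/(T_H − T_C) ⇒ T_C = T_H·(COP_HP − 1)/COP_HP = 353.15 × (5.12 − 1)/5.12 = 284 K.

T_C ≈ 284 K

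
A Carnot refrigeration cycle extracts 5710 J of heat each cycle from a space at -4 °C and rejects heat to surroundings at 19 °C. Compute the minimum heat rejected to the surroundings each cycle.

T_H = 19 °C → 19 + 273.15 = 292.15 K.
T_C = -4 °C → -4 + 273.15 = 269.15 K.
For a reversible cycle Q_H/Q_C = T_H/T_C, so Q_H = Q_C·T_H/T_C = 5710 × 292.15/269.15 = 6200 J.

Q_H ≈ 6200 J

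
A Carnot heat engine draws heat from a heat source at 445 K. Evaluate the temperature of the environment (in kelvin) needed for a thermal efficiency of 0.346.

From η = 1 − T_C/T_H, T_C = T_H·(1 − η) = 445.00 × (1 − 0.346) = 291.0 K.

T_C ≈ 291.0 K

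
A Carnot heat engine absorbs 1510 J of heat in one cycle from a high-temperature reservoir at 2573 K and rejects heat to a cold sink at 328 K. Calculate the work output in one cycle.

W ≈ 1320 J

Carnot efficiency: η = 1 − T_C/T_H = 1 − 328.00/2573.00 = 0.8725.
W = η·Q_H = 0.8725 × 1510 = 1320 J.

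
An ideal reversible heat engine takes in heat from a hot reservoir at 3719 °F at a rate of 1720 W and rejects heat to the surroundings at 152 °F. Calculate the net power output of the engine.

Ẇ ≈ 1468 W

T_H = 3719 °F → (3719 − 32) × 5/9 = 2048.33 °C = 2321.48 K.
T_C = 152 °F → (152 − 32) × 5/9 = 66.67 °C = 339.82 K.
The Carnot efficiency is η = 1 − T_C/T_H = 1 − 339.82/2321.48 = 0.8536.
W = η·Q_H = 0.8536 × 1720 = 1468 W.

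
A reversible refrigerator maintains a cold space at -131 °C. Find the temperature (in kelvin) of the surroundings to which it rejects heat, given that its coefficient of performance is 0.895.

T_C = -131 °C → -131 + 273.15 = 142.15 K.
COP_R = T_C/(T_H − T_C) ⇒ T_H = T_C·(1 + 1/COP_R) = 142.15 × (1 + 1/0.895) = 301 K.

T_H ≈ 301 K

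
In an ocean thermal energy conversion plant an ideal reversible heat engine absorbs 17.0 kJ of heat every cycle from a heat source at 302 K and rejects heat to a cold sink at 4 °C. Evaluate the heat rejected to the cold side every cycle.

T_C = 4 °C → 4 + 273.15 = 277.15 K.
η_rev = 1 − T_C/T_H = 1 − 277.15/302.00 = 0.0823.
For a reversible cycle Q_C/Q_H = T_C/T_H, so Q_C = 17.0 × 277.15/302.00 = 15.60 kJ.

Q_C ≈ 15.60 kJ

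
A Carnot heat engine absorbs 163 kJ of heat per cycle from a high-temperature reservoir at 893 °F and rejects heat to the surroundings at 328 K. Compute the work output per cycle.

W ≈ 91.9 kJ

T_H = 893 °F → (893 − 32) × 5/9 = 478.33 °C = 751.48 K.
Carnot efficiency: η = 1 − T_C/T_H = 1 − 328.00/751.48 = 0.5635.
W = η·Q_H = 0.5635 × 163 = 91.9 kJ.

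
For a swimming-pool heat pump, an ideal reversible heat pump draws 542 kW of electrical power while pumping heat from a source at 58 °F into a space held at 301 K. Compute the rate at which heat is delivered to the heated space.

Q̇_H ≈ 12170 kW

T_C = 58 °F → (58 − 32) × 5/9 = 14.44 °C = 287.59 K.
The Carnot heat-pump COP is COP_HP = T_H/(T_H − T_C) = 301.00/13.41 = 22.4534.
Q_H = COP_HP · W = 22.4534 × 542 = 12170 kW.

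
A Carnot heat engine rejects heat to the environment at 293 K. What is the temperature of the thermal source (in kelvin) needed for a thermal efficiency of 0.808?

T_H ≈ 1530 K

From η = 1 − T_C/T_H, solving for T_H gives T_H = T_C/(1 − η) = 293.00/(1 − 0.808) = 1530 K.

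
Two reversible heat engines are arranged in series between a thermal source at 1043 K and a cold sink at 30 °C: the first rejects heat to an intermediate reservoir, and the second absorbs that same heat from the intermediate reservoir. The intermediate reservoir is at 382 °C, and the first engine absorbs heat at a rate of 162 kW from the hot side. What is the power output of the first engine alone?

T_C = 30 °C → 30 + 273.15 = 303.15 K.
T_m = 382 °C → 382 + 273.15 = 655.15 K.
First-stage efficiency η₁ = 1 − T_m/T_H = 1 − 655.15/1043.00 = 0.3719.
W₁ = η₁·Q_H = 0.3719 × 162 = 60.24 kW.

Ẇ₁ ≈ 60.24 kW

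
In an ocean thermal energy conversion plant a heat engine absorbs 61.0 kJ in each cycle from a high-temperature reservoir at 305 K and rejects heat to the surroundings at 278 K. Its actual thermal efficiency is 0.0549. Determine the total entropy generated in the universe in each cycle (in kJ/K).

W = η·Q_H = 0.0549 × 61.0 = 3.349 kJ, so Q_C = Q_H − W = 57.65 kJ.
Entropy balance on the reservoirs: −Q_H/T_H = -0.2000 kJ/K, +Q_C/T_C = 0.2074 kJ/K.
ΔS_univ = −Q_H/T_H + Q_C/T_C = 0.00738 kJ/K (> 0, since η = 0.0549 < η_Carnot = 0.089).

ΔS_univ ≈ 0.00738 kJ/K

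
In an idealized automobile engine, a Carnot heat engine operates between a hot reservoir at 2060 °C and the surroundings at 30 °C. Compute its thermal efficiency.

η ≈ 0.870

T_H = 2060 °C → 2060 + 273.15 = 2333.15 K.
T_C = 30 °C → 30 + 273.15 = 303.15 K.
η_rev = 1 − T_C/T_H = 1 − 303.15/2333.15 = 0.870.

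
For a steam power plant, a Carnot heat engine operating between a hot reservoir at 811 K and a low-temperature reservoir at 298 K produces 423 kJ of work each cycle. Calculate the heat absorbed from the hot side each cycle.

Q_H ≈ 669 kJ

Since the cycle is reversible, η = 1 − T_C/T_H = 1 − 298.00/811.00 = 0.6326.
Q_H = W/η = 423/0.6326 = 669 kJ.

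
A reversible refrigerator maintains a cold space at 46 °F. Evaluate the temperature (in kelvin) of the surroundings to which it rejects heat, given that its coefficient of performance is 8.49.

T_H ≈ 314.0 K

T_C = 46 °F → (46 − 32) × 5/9 = 7.78 °C = 280.93 K.
COP_R = T_C/(T_H − T_C) ⇒ T_H = T_C·(1 + 1/COP_R) = 280.93 × (1 + 1/8.49) = 314.0 K.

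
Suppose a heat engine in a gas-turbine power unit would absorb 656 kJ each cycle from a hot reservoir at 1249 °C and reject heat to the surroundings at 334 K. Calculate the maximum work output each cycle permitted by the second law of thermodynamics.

T_H = 1249 °C → 1249 + 273.15 = 1522.15 K.
The second-law ceiling is the Carnot efficiency, η_max = 1 − T_C/T_H = 1 − 334.00/1522.15 = 0.7806.
W_max = η_max · Q_H = 0.7806 × 656 = 512.1 kJ.

W_max ≈ 512.1 kJ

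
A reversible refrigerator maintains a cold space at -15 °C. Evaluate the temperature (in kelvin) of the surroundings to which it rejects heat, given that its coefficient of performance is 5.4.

T_H ≈ 306 K

T_C = -15 °C → -15 + 273.15 = 258.15 K.
COP_R = T_C/(T_H − T_C) ⇒ T_H = T_C·(1 + 1/COP_R) = 258.15 × (1 + 1/5.4) = 306 K.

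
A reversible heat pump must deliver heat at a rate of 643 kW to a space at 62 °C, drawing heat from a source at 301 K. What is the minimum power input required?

Ẇ_in ≈ 65.5 kW

T_H = 62 °C → 62 + 273.15 = 335.15 K.
Reversible heating COP: COP_HP = T_H/(T_H − T_C) = 335.15/34.15 = 9.8141.
W = Q_H/COP_HP = 643/9.8141 = 65.5 kW.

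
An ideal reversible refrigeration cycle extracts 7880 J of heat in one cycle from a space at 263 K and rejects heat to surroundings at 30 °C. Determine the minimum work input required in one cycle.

T_H = 30 °C → 30 + 273.15 = 303.15 K.
Carnot COP: COP_R = T_C/(T_H − T_C) = 263.00/40.15 = 6.5504.
W = Q_C/COP_R = 7880/6.5504 = 1200 J.

W_in ≈ 1200 J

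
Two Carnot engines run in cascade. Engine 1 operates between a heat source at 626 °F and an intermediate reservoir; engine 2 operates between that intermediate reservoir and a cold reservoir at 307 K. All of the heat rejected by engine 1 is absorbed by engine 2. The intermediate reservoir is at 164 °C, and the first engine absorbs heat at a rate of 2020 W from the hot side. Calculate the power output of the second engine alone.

Ẇ₂ ≈ 436 W

T_H = 626 °F → (626 − 32) × 5/9 = 330.00 °C = 603.15 K.
T_m = 164 °C → 164 + 273.15 = 437.15 K.
Heat entering the second stage: Q_m = Q_H·(T_m/T_H) = 2020 × 437.15/603.15 = 1460 W.
Second-stage efficiency η₂ = 1 − T_C/T_m = 1 − 307.00/437.15 = 0.2977, so W₂ = η₂·Q_m = 436 W.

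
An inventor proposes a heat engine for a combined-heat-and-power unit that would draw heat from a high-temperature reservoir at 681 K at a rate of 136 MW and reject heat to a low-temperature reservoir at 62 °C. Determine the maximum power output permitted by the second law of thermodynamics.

Ẇ_max ≈ 69.1 MW

T_C = 62 °C → 62 + 273.15 = 335.15 K.
No engine can exceed the Carnot limit: η_max = 1 − T_C/T_H = 1 − 335.15/681.00 = 0.5079.
W_max = η_max · Q_H = 0.5079 × 136 = 69.1 MW.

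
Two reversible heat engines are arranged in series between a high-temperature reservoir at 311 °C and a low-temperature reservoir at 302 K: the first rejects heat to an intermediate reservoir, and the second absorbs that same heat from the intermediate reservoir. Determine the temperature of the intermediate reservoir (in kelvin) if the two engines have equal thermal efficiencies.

T_H = 311 °C → 311 + 273.15 = 584.15 K.
Equal efficiencies require 1 − T_m/T_H = 1 − T_C/T_m, i.e. T_m/T_H = T_C/T_m, so T_m = √(T_H·T_C) = √(584.15 × 302.00) = 420 K.

T_m ≈ 420 K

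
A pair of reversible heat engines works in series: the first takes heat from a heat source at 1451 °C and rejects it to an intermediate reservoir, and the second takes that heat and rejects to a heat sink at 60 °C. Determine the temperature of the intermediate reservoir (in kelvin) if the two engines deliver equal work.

T_m ≈ 1030 K

T_H = 1451 °C → 1451 + 273.15 = 1724.15 K.
T_C = 60 °C → 60 + 273.15 = 333.15 K.
For reversible stages Q_m = Q_H·(T_m/T_H). Setting W₁ = Q_H(1 − T_m/T_H) equal to W₂ = Q_m(1 − T_C/T_m) = Q_H·(T_m − T_C)/T_H gives T_H − T_m = T_m − T_C, so T_m = (T_H + T_C)/2 = (1724.15 + 333.15)/2 = 1030 K.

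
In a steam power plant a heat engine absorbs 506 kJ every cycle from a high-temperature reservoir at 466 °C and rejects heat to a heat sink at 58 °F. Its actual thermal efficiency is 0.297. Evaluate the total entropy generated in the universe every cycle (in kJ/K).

T_H = 466 °C → 466 + 273.15 = 739.15 K.
T_C = 58 °F → (58 − 32) × 5/9 = 14.44 °C = 287.59 K.
W = η·Q_H = 0.297 × 506 = 150.3 kJ, so Q_C = Q_H − W = 355.7 kJ.
The hot reservoir loses entropy Q_H/T_H = 506/739.15 = 0.6846 kJ/K; the cold reservoir gains Q_C/T_C = 355.7/287.59 = 1.237 kJ/K.
ΔS_univ = −Q_H/T_H + Q_C/T_C = 0.552 kJ/K (> 0, since η = 0.297 < η_Carnot = 0.611).

ΔS_univ ≈ 0.552 kJ/K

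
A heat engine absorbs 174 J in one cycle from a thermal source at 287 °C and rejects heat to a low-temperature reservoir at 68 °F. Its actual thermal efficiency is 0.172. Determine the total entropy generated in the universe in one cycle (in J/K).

ΔS_univ ≈ 0.181 J/K

T_H = 287 °C → 287 + 273.15 = 560.15 K.
T_C = 68 °F → (68 − 32) × 5/9 = 20.00 °C = 293.15 K.
W = η·Q_H = 0.172 × 174 = 29.93 J, so Q_C = Q_H − W = 144.1 J.
Reservoir entropy changes: ΔS_H = −Q_H/T_H = −174/560.15 = -0.3106 J/K and ΔS_C = +Q_C/T_C = 144.1/293.15 = 0.4915 J/K.
ΔS_univ = −Q_H/T_H + Q_C/T_C = 0.181 J/K (> 0, since η = 0.172 < η_Carnot = 0.477).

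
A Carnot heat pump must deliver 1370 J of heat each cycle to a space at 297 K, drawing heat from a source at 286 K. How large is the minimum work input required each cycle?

For a reversible heat pump, COP_HP = T_H/(T_H − T_C) = 297.00/11.00 = 27.0000.
W = Q_H/COP_HP = 1370/27.0000 = 50.74 J.

W_in ≈ 50.74 J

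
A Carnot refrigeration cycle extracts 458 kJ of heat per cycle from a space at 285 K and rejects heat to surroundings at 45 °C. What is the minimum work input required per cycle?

W_in ≈ 53.27 kJ

T_H = 45 °C → 45 + 273.15 = 318.15 K.
For a reversible refrigerator, COP_R = T_C/(T_H − T_C) = 285.00/33.15 = 8.5973.
W = Q_C/COP_R = 458/8.5973 = 53.27 kJ.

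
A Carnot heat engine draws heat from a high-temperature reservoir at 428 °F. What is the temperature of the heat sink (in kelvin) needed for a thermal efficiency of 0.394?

T_C ≈ 299 K

T_H = 428 °F → (428 − 32) × 5/9 = 220.00 °C = 493.15 K.
From η = 1 − T_C/T_H, T_C = T_H·(1 − η) = 493.15 × (1 − 0.394) = 299 K.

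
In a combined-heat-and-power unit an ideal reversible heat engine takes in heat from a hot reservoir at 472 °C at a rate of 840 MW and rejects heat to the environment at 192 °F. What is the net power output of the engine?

T_H = 472 °C → 472 + 273.15 = 745.15 K.
T_C = 192 °F → (192 − 32) × 5/9 = 88.89 °C = 362.04 K.
Carnot efficiency: η = 1 − T_C/T_H = 1 − 362.04/745.15 = 0.5141.
W = η·Q_H = 0.5141 × 840 = 432 MW.

Ẇ ≈ 432 MW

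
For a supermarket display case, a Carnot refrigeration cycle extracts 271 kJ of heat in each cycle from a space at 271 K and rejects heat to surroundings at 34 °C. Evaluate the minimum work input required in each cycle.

W_in ≈ 36.15 kJ

T_H = 34 °C → 34 + 273.15 = 307.15 K.
The reversible coefficient of performance is COP_R = T_C/(T_H − T_C) = 271.00/36.15 = 7.4965.
W = Q_C/COP_R = 271/7.4965 = 36.15 kJ.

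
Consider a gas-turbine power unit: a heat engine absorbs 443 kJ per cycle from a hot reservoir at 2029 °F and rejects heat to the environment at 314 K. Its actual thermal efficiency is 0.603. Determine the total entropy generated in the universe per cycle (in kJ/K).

ΔS_univ ≈ 0.2397 kJ/K

T_H = 2029 °F → (2029 − 32) × 5/9 = 1109.44 °C = 1382.59 K.
W = η·Q_H = 0.603 × 443 = 267.1 kJ, so Q_C = Q_H − W = 175.9 kJ.
Reservoir entropy changes: ΔS_H = −Q_H/T_H = −443/1382.59 = -0.3204 kJ/K and ΔS_C = +Q_C/T_C = 175.9/314.00 = 0.5601 kJ/K.
ΔS_univ = −Q_H/T_H + Q_C/T_C = 0.2397 kJ/K (> 0, since η = 0.603 < η_Carnot = 0.773).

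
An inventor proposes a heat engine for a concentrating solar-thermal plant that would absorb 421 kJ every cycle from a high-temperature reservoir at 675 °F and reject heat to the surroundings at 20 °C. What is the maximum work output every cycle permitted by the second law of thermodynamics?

W_max ≈ 225 kJ

T_H = 675 °F → (675 − 32) × 5/9 = 357.22 °C = 630.37 K.
T_C = 20 °C → 20 + 273.15 = 293.15 K.
No engine can exceed the Carnot limit: η_max = 1 − T_C/T_H = 1 − 293.15/630.37 = 0.5350.
W_max = η_max · Q_H = 0.5350 × 421 = 225 kJ.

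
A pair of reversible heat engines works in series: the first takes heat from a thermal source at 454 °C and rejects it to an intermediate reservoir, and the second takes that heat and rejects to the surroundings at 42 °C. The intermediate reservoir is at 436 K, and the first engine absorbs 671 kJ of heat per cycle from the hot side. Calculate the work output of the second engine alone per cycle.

W₂ ≈ 112 kJ

T_H = 454 °C → 454 + 273.15 = 727.15 K.
T_C = 42 °C → 42 + 273.15 = 315.15 K.
Heat entering the second stage: Q_m = Q_H·(T_m/T_H) = 671 × 436.00/727.15 = 402 kJ.
Second-stage efficiency η₂ = 1 − T_C/T_m = 1 − 315.15/436.00 = 0.2772, so W₂ = η₂·Q_m = 112 kJ.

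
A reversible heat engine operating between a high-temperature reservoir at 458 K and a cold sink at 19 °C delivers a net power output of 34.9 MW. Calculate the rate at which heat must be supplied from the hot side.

Q̇_H ≈ 96.4 MW

T_C = 19 °C → 19 + 273.15 = 292.15 K.
The Carnot efficiency is η = 1 − T_C/T_H = 1 − 292.15/458.00 = 0.3621.
Q_H = W/η = 34.9/0.3621 = 96.4 MW.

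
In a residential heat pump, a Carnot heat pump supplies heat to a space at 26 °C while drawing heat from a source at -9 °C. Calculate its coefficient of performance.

T_H = 26 °C → 26 + 273.15 = 299.15 K.
T_C = -9 °C → -9 + 273.15 = 264.15 K.
For a reversible heat pump, COP_HP = T_H/(T_H − T_C) = 299.15/(299.15 − 264.15) = 8.55.

COP_HP ≈ 8.55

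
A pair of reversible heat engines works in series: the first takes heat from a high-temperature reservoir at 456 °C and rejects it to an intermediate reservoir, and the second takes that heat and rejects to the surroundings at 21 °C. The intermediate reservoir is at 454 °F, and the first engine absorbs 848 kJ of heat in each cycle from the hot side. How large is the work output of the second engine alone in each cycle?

W₂ ≈ 248.2 kJ

T_H = 456 °C → 456 + 273.15 = 729.15 K.
T_C = 21 °C → 21 + 273.15 = 294.15 K.
T_m = 454 °F → (454 − 32) × 5/9 = 234.44 °C = 507.59 K.
Heat entering the second stage: Q_m = Q_H·(T_m/T_H) = 848 × 507.59/729.15 = 590.3 kJ.
Second-stage efficiency η₂ = 1 − T_C/T_m = 1 − 294.15/507.59 = 0.4205, so W₂ = η₂·Q_m = 248.2 kJ.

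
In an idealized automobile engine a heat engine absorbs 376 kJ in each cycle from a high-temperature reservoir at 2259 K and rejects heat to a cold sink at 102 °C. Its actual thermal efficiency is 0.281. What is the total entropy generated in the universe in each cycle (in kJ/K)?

ΔS_univ ≈ 0.554 kJ/K

T_C = 102 °C → 102 + 273.15 = 375.15 K.
W = η·Q_H = 0.281 × 376 = 105.7 kJ, so Q_C = Q_H − W = 270.3 kJ.
Reservoir entropy changes: ΔS_H = −Q_H/T_H = −376/2259.00 = -0.1664 kJ/K and ΔS_C = +Q_C/T_C = 270.3/375.15 = 0.7206 kJ/K.
ΔS_univ = −Q_H/T_H + Q_C/T_C = 0.554 kJ/K (> 0, since η = 0.281 < η_Carnot = 0.834).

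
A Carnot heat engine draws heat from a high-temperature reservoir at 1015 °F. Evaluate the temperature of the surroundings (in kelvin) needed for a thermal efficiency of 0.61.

T_C ≈ 319.5 K

T_H = 1015 °F → (1015 − 32) × 5/9 = 546.11 °C = 819.26 K.
From η = 1 − T_C/T_H, T_C = T_H·(1 − η) = 819.26 × (1 − 0.61) = 319.5 K.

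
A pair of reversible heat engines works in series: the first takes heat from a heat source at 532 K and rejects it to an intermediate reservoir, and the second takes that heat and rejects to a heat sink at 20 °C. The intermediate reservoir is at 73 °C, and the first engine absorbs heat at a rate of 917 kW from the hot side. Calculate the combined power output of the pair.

Ẇ_total ≈ 412 kW

T_C = 20 °C → 20 + 273.15 = 293.15 K.
Two reversible stages in series are equivalent to a single Carnot engine between T_H and T_C, so η_total = 1 − T_C/T_H = 1 − 293.15/532.00 = 0.4490.
W_total = η_total · Q_H = 0.4490 × 917 = 412 kW.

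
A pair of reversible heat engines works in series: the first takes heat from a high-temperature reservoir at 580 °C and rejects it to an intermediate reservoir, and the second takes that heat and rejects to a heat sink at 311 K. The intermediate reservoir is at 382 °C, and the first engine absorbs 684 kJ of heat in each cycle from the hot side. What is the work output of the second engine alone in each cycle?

W₂ ≈ 276 kJ

T_H = 580 °C → 580 + 273.15 = 853.15 K.
T_m = 382 °C → 382 + 273.15 = 655.15 K.
Heat entering the second stage: Q_m = Q_H·(T_m/T_H) = 684 × 655.15/853.15 = 525 kJ.
Second-stage efficiency η₂ = 1 − T_C/T_m = 1 − 311.00/655.15 = 0.5253, so W₂ = η₂·Q_m = 276 kJ.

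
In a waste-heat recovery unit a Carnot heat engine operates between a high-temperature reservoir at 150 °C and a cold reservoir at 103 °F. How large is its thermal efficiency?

η ≈ 0.261

T_H = 150 °C → 150 + 273.15 = 423.15 K.
T_C = 103 °F → (103 − 32) × 5/9 = 39.44 °C = 312.59 K.
The Carnot efficiency is η = 1 − T_C/T_H = 1 − 312.59/423.15 = 0.261.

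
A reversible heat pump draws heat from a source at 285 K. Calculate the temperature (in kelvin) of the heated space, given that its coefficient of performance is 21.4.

COP_HP = T_H/(T_H − T_C) ⇒ T_H = T_C·COP_HP/(COP_HP − 1) = 285.00 × 21.4/(21.4 − 1) = 299 K.

T_H ≈ 299 K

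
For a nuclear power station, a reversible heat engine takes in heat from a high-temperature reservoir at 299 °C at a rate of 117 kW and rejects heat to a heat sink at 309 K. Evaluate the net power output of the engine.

T_H = 299 °C → 299 + 273.15 = 572.15 K.
The Carnot efficiency is η = 1 − T_C/T_H = 1 − 309.00/572.15 = 0.4599.
W = η·Q_H = 0.4599 × 117 = 53.8 kW.

Ẇ ≈ 53.8 kW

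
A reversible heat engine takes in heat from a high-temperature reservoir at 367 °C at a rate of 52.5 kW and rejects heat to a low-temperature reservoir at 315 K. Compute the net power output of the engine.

T_H = 367 °C → 367 + 273.15 = 640.15 K.
Carnot efficiency: η = 1 − T_C/T_H = 1 − 315.00/640.15 = 0.5079.
W = η·Q_H = 0.5079 × 52.5 = 26.7 kW.

Ẇ ≈ 26.7 kW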